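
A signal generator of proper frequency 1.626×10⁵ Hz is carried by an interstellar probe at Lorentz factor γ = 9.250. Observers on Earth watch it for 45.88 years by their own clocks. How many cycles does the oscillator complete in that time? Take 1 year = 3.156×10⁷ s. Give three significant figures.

γ = 9.250
During 45.88 years of lab time, the oscillator's proper time advances by τ = Δt/γ = 45.88/9.250 = 4.960 years = 1.565×10⁸ s.
N = f × τ = 1.626×10⁵ × 1.565×10⁸ = 2.545×10¹³.

N = 2.55×10¹³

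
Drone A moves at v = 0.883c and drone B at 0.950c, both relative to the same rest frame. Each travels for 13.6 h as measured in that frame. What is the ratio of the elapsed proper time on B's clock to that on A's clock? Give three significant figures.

τ_B/τ_A = 0.665

A: γ = 1/√(1 − 0.883²) = 1/√0.2203 = 2.131. B: γ = 1/√(1 − 0.950²) = 1/√0.09750 = 3.203.
τ_A/τ_B = γ_B/γ_A = 3.203/2.131 = 1.503, so τ_B/τ_A = 0.6652.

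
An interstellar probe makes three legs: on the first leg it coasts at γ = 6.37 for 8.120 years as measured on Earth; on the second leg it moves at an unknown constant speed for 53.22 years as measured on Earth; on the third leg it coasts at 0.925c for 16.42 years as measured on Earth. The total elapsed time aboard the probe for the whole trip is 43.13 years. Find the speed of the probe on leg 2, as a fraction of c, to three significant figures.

β = 0.743

Leg 1: γ = 6.37; τ_1 = 8.120/6.370 = 1.275 years.
Leg 2: speed unknown; τ_2 = 53.22/γ_2.
Leg 3: γ = 1/√(1 − 0.925²) = 1/√0.1444 = 2.632; τ_3 = 16.42/2.632 = 6.239 years.
Total proper time: 1.275 + τ_2 + 6.239 = 43.13, so τ_2 = 43.13 − 7.514 = 35.62 years.
γ_2 = 53.22/35.62 = 1.494; β = √(1 − 1/γ²) = √0.5521.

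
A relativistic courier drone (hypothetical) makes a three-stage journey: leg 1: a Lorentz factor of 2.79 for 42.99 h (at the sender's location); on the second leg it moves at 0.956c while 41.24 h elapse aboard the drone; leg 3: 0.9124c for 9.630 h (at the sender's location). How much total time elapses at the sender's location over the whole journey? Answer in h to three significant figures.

Δt = 193 h

Leg 1: 42.99 h is already measured at the sender's location.
Leg 2: γ = 1/√(1 − 0.956²) = 1/√0.08606 = 3.409; Δt_2 = 3.409 × 41.24 = 140.6 h.
Leg 3: 9.630 h is already measured at the sender's location.
Total: 42.99 + 140.6 + 9.630 h.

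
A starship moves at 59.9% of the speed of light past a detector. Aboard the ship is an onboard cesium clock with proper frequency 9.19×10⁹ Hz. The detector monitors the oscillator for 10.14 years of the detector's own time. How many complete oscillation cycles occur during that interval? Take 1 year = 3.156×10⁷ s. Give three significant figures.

β = 0.599; γ = 1/√(1 − 0.599²) = 1/√0.6412 = 1.249
During 10.14 years of lab time, the oscillator's proper time advances by τ = Δt/γ = 10.14/1.249 = 8.120 years = 2.563×10⁸ s.
N = f × τ = 9.19×10⁹ × 2.563×10⁸ = 2.355×10¹⁸.

N = 2.35×10¹⁸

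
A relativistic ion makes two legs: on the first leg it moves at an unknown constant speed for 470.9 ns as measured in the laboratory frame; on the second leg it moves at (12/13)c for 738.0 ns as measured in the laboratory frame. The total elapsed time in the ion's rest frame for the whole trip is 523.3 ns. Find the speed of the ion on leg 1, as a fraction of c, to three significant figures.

Leg 1: speed unknown; τ_1 = 470.9/γ_1.
Leg 2: γ = 1/√(1 − (12/13)²) = 13/5 = 2.600; τ_2 = 738.0/2.600 = 283.8 ns.
Total proper time: τ_1 + 283.8 = 523.3, so τ_1 = 523.3 − 283.8 = 239.5 ns.
γ_1 = 470.9/239.5 = 1.967; β = √(1 − 1/γ²) = √0.7414.

β = 0.861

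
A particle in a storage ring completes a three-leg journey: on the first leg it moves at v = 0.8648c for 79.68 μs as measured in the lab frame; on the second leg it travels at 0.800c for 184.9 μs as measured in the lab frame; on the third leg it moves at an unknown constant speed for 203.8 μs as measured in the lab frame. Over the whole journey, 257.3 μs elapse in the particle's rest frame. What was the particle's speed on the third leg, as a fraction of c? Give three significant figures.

β = 0.853

Leg 1: γ = 1/√(1 − 0.8648²) = 1/√0.2521 = 1.992; τ_1 = 79.68/1.992 = 40.01 μs.
Leg 2: γ = 1/√(1 − 0.800²) = 5/3 ≈ 1.667; τ_2 = 184.9/1.667 = 110.9 μs.
Leg 3: speed unknown; τ_3 = 203.8/γ_3.
Total proper time: 40.01 + 110.9 + τ_3 = 257.3, so τ_3 = 257.3 − 150.9 = 106.4 μs.
γ_3 = 203.8/106.4 = 1.916; β = √(1 − 1/γ²) = √0.7277.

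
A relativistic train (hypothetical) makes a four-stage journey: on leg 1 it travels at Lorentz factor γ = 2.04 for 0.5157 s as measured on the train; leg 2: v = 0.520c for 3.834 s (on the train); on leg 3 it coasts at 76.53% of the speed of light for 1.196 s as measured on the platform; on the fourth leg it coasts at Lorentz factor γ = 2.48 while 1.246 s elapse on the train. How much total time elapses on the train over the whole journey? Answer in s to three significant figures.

Leg 1: 0.5157 s is already measured on the train.
Leg 2: 3.834 s is already measured on the train.
Leg 3: β = 0.7653; γ = 1/√(1 − 0.7653²) = 1/√0.4143 = 1.554; τ_3 = 1.196/1.554 = 0.7698 s.
Leg 4: 1.246 s is already measured on the train.
Total: 0.5157 + 3.834 + 0.7698 + 1.246 s.

τ = 6.37 s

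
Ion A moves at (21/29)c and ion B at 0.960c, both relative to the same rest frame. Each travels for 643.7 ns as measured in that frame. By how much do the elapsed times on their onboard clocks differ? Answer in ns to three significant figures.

|τ_A − τ_B| = 264 ns

A: γ = 1/√(1 − (21/29)²) = 29/20 = 1.450; τ_A = 643.7/1.450 = 443.9 ns.
B: γ = 1/√(1 − 0.960²) = 25/7 ≈ 3.571; τ_B = 643.7/3.571 = 180.2 ns.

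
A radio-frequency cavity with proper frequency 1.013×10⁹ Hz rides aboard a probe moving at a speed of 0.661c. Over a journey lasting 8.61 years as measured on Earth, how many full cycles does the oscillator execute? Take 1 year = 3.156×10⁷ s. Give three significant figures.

N = 2.07×10¹⁷

γ = 1/√(1 − 0.661²) = 1/√0.5631 = 1.333
The oscillator's own cycle count is N = f × τ where τ is the proper time aboard the probe. τ = Δt/γ = 8.61/1.333 = 6.461 years = 2.039×10⁸ s.
N = 1.013×10⁹ × 2.039×10⁸ = 2.066×10¹⁷.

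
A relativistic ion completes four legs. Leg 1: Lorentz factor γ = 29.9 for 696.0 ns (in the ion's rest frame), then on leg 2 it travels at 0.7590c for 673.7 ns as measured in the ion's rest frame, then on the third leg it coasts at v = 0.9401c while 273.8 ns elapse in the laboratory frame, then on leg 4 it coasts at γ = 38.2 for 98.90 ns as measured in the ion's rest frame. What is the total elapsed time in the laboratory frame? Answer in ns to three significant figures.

Leg 1: γ = 29.9; Δt_1 = 29.90 × 696.0 = 2.081×10⁴ ns.
Leg 2: γ = 1/√(1 − 0.7590²) = 1/√0.4239 = 1.536; Δt_2 = 1.536 × 673.7 = 1035 ns.
Leg 3: 273.8 ns is already measured in the laboratory frame.
Leg 4: γ = 38.2; Δt_4 = 38.20 × 98.90 = 3778 ns.
Total: 2.081×10⁴ + 1035 + 273.8 + 3778 ns.

Δt = 2.59×10⁴ ns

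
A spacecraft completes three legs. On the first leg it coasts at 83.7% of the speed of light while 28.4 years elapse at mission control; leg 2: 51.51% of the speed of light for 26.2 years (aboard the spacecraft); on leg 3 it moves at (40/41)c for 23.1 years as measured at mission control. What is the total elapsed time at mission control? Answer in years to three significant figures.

Δt = 82.1 years

Leg 1: 28.4 years is already measured at mission control.
Leg 2: β = 0.5151; γ = 1/√(1 − 0.5151²) = 1/√0.7347 = 1.167; Δt_2 = 1.167 × 26.2 = 30.57 years.
Leg 3: 23.1 years is already measured at mission control.
Total: 28.40 + 30.57 + 23.10 years.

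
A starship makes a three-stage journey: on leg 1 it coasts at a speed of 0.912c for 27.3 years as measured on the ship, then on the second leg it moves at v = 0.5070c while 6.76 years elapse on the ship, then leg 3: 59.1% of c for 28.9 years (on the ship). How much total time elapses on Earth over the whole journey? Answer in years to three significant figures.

Δt = 110 years

Leg 1: γ = 1/√(1 − 0.912²) = 1/√0.1683 = 2.438; Δt_1 = 2.438 × 27.3 = 66.55 years.
Leg 2: γ = 1/√(1 − 0.5070²) = 1/√0.7430 = 1.160; Δt_2 = 1.160 × 6.76 = 7.843 years.
Leg 3: β = 0.591; γ = 1/√(1 − 0.591²) = 1/√0.6507 = 1.240; Δt_3 = 1.240 × 28.9 = 35.83 years.
Total: 66.55 + 7.843 + 35.83 years.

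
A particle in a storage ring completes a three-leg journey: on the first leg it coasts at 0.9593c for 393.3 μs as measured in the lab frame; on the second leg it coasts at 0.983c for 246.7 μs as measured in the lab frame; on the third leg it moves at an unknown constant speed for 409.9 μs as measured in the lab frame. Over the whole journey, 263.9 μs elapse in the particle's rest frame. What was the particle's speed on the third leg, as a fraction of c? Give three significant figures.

Leg 1: γ = 1/√(1 − 0.9593²) = 1/√0.07974 = 3.541; τ_1 = 393.3/3.541 = 111.1 μs.
Leg 2: γ = 1/√(1 − 0.983²) = 1/√0.03371 = 5.446; τ_2 = 246.7/5.446 = 45.30 μs.
Leg 3: speed unknown; τ_3 = 409.9/γ_3.
Total proper time: 111.1 + 45.30 + τ_3 = 263.9, so τ_3 = 263.9 − 156.4 = 107.5 μs.
γ_3 = 409.9/107.5 = 3.812; β = √(1 − 1/γ²) = √0.9312.

β = 0.965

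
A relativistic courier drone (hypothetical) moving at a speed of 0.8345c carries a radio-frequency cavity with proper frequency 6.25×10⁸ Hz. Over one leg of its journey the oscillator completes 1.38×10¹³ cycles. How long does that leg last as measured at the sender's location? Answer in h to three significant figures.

γ = 1/√(1 − 0.8345²) = 1/√0.3036 = 1.815
Proper time for N cycles: τ = N/f = 1.38×10¹³/(6.25×10⁸) = 2.208×10⁴ s = 6.133 h.
Lab-frame duration Δt = γτ = 1.815 × 6.133 = 11.13 h.

Δt = 11.1 h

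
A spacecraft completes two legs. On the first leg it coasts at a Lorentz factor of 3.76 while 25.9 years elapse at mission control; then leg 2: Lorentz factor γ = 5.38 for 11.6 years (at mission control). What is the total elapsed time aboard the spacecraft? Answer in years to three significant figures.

Leg 1: γ = 3.76; τ_1 = 25.9/3.760 = 6.888 years.
Leg 2: γ = 5.38; τ_2 = 11.6/5.380 = 2.156 years.
Total: 6.888 + 2.156 years.

τ = 9.04 years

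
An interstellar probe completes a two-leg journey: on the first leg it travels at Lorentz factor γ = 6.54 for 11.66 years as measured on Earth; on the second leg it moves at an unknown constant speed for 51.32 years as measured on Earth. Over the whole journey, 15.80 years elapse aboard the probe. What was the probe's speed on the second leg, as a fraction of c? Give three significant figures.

β = 0.962

Leg 1: γ = 6.54; τ_1 = 11.66/6.540 = 1.783 years.
Leg 2: speed unknown; τ_2 = 51.32/γ_2.
Total proper time: 1.783 + τ_2 = 15.80, so τ_2 = 15.80 − 1.783 = 14.02 years.
γ_2 = 51.32/14.02 = 3.661; β = √(1 − 1/γ²) = √0.9254.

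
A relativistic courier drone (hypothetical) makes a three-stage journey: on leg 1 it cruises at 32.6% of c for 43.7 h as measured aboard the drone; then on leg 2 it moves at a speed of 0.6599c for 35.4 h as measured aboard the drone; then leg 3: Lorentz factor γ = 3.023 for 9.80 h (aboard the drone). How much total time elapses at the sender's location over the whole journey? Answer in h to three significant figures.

Δt = 123 h

Leg 1: β = 0.326; γ = 1/√(1 − 0.326²) = 1/√0.8937 = 1.058; Δt_1 = 1.058 × 43.7 = 46.23 h.
Leg 2: γ = 1/√(1 − 0.6599²) = 1/√0.5645 = 1.331; Δt_2 = 1.331 × 35.4 = 47.11 h.
Leg 3: γ = 3.023; Δt_3 = 3.023 × 9.80 = 29.63 h.
Total: 46.23 + 47.11 + 29.63 h.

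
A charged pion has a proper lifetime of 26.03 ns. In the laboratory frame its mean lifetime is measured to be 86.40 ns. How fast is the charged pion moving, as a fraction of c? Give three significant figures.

v = 0.954c

γ = Δt/τ₀ = 86.40/26.03 = 3.319
β = √(1 − 1/γ²) = √(1 − 0.09077) = √0.9092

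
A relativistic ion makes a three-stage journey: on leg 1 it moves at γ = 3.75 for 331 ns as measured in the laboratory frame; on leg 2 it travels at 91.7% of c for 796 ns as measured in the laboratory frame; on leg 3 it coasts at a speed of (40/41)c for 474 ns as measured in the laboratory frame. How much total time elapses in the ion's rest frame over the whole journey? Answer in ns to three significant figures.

Leg 1: γ = 3.75; τ_1 = 331/3.750 = 88.27 ns.
Leg 2: β = 0.917; γ = 1/√(1 − 0.917²) = 1/√0.1591 = 2.507; τ_2 = 796/2.507 = 317.5 ns.
Leg 3: γ = 1/√(1 − (40/41)²) = 41/9 ≈ 4.556; τ_3 = 474/4.556 = 104.0 ns.
Total: 88.27 + 317.5 + 104.0 ns.

τ = 510 ns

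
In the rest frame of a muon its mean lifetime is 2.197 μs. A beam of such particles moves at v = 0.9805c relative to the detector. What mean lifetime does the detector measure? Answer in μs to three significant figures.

Δt = 11.2 μs

γ = 1/√(1 − 0.9805²) = 1/√0.03862 = 5.089
The rest-frame lifetime is the proper time; the lab measures the dilated interval Δt = γτ₀ = 5.089 × 2.197 μs.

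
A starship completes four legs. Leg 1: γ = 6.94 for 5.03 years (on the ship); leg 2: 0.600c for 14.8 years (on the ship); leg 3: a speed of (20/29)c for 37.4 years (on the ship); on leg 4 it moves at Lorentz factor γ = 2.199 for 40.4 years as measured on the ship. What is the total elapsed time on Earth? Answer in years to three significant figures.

Δt = 194 years

Leg 1: γ = 6.94; Δt_1 = 6.940 × 5.03 = 34.91 years.
Leg 2: γ = 1/√(1 − 0.600²) = 5/4 = 1.250; Δt_2 = 1.250 × 14.8 = 18.50 years.
Leg 3: γ = 1/√(1 − (20/29)²) = 29/21 ≈ 1.381; Δt_3 = 1.381 × 37.4 = 51.65 years.
Leg 4: γ = 2.199; Δt_4 = 2.199 × 40.4 = 88.84 years.
Total: 34.91 + 18.50 + 51.65 + 88.84 years.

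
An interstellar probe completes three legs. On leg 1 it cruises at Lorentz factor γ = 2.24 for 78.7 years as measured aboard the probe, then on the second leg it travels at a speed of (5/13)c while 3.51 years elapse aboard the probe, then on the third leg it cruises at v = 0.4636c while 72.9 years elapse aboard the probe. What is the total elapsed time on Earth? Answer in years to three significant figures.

Δt = 262 years

Leg 1: γ = 2.24; Δt_1 = 2.240 × 78.7 = 176.3 years.
Leg 2: γ = 1/√(1 − (5/13)²) = 13/12 ≈ 1.083; Δt_2 = 1.083 × 3.51 = 3.802 years.
Leg 3: γ = 1/√(1 − 0.4636²) = 1/√0.7851 = 1.129; Δt_3 = 1.129 × 72.9 = 82.28 years.
Total: 176.3 + 3.802 + 82.28 years.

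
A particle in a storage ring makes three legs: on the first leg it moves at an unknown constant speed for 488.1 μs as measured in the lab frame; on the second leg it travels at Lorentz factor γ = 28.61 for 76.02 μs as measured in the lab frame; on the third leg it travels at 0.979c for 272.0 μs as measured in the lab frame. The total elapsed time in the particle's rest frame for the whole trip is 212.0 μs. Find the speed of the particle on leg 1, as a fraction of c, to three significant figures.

β = 0.949

Leg 1: speed unknown; τ_1 = 488.1/γ_1.
Leg 2: γ = 28.61; τ_2 = 76.02/28.61 = 2.657 μs.
Leg 3: γ = 1/√(1 − 0.979²) = 1/√0.04156 = 4.905; τ_3 = 272.0/4.905 = 55.45 μs.
Total proper time: τ_1 + 2.657 + 55.45 = 212.0, so τ_1 = 212.0 − 58.11 = 153.9 μs.
γ_1 = 488.1/153.9 = 3.172; β = √(1 − 1/γ²) = √0.9006.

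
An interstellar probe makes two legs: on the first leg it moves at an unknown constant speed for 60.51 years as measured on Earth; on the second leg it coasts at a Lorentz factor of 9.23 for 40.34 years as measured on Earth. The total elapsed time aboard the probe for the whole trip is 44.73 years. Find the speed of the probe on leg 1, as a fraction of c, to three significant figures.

β = 0.745

Leg 1: speed unknown; τ_1 = 60.51/γ_1.
Leg 2: γ = 9.23; τ_2 = 40.34/9.230 = 4.371 years.
Total proper time: τ_1 + 4.371 = 44.73, so τ_1 = 44.73 − 4.371 = 40.36 years.
γ_1 = 60.51/40.36 = 1.499; β = √(1 − 1/γ²) = √0.5551.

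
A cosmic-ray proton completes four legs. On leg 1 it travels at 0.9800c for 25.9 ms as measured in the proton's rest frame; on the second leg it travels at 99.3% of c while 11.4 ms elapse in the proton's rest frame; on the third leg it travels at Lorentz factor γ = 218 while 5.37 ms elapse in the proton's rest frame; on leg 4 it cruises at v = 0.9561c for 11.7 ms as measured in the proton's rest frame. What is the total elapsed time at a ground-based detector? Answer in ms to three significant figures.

Leg 1: γ = 1/√(1 − 0.9800²) = 1/√0.03960 = 5.025; Δt_1 = 5.025 × 25.9 = 130.2 ms.
Leg 2: β = 0.993; γ = 1/√(1 − 0.993²) = 1/√0.01395 = 8.466; Δt_2 = 8.466 × 11.4 = 96.52 ms.
Leg 3: γ = 218; Δt_3 = 218.0 × 5.37 = 1171 ms.
Leg 4: γ = 1/√(1 − 0.9561²) = 1/√0.08587 = 3.412; Δt_4 = 3.412 × 11.7 = 39.93 ms.
Total: 130.2 + 96.52 + 1171 + 39.93 ms.

Δt = 1440 ms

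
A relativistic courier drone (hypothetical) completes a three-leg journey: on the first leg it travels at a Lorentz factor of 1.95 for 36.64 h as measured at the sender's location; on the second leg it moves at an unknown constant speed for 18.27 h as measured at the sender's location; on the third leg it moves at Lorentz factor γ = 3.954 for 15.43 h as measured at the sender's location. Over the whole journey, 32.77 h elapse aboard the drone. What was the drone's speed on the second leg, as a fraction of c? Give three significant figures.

Leg 1: γ = 1.95; τ_1 = 36.64/1.950 = 18.79 h.
Leg 2: speed unknown; τ_2 = 18.27/γ_2.
Leg 3: γ = 3.954; τ_3 = 15.43/3.954 = 3.902 h.
Total proper time: 18.79 + τ_2 + 3.902 = 32.77, so τ_2 = 32.77 − 22.69 = 10.08 h.
γ_2 = 18.27/10.08 = 1.813; β = √(1 − 1/γ²) = √0.6957.

β = 0.834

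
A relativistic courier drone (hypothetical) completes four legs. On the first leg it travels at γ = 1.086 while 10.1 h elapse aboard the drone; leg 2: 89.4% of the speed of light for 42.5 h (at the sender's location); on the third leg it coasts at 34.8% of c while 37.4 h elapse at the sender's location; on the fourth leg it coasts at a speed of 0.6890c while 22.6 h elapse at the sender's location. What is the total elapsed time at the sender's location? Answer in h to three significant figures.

Δt = 113 h

Leg 1: γ = 1.086; Δt_1 = 1.086 × 10.1 = 10.97 h.
Leg 2: 42.5 h is already measured at the sender's location.
Leg 3: 37.4 h is already measured at the sender's location.
Leg 4: 22.6 h is already measured at the sender's location.
Total: 10.97 + 42.50 + 37.40 + 22.60 h.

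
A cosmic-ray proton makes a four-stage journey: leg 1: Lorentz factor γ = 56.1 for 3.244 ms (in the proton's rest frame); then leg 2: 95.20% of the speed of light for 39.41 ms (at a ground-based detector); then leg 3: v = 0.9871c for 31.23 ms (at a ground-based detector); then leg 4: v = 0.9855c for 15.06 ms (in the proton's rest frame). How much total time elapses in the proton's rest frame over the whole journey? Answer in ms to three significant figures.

τ = 35.4 ms

Leg 1: 3.244 ms is already measured in the proton's rest frame.
Leg 2: β = 0.9520; γ = 1/√(1 − 0.9520²) = 1/√0.09370 = 3.267; τ_2 = 39.41/3.267 = 12.06 ms.
Leg 3: γ = 1/√(1 − 0.9871²) = 1/√0.02563 = 6.246; τ_3 = 31.23/6.246 = 5.000 ms.
Leg 4: 15.06 ms is already measured in the proton's rest frame.
Total: 3.244 + 12.06 + 5.000 + 15.06 ms.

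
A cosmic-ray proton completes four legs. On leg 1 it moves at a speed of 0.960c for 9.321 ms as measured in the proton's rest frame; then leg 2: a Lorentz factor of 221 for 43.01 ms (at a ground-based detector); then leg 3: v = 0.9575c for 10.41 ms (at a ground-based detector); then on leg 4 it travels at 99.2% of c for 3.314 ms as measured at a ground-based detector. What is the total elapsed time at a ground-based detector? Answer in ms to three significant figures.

Leg 1: γ = 1/√(1 − 0.960²) = 1/√0.07840 = 3.571; Δt_1 = 3.571 × 9.321 = 33.29 ms.
Leg 2: 43.01 ms is already measured at a ground-based detector.
Leg 3: 10.41 ms is already measured at a ground-based detector.
Leg 4: 3.314 ms is already measured at a ground-based detector.
Total: 33.29 + 43.01 + 10.41 + 3.314 ms.

Δt = 90.0 ms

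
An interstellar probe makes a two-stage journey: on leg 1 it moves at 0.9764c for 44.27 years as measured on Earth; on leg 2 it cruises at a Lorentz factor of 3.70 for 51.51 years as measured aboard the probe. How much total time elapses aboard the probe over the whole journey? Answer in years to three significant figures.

τ = 61.1 years

Leg 1: γ = 1/√(1 − 0.9764²) = 1/√0.04664 = 4.630; τ_1 = 44.27/4.630 = 9.561 years.
Leg 2: 51.51 years is already measured aboard the probe.
Total: 9.561 + 51.51 years.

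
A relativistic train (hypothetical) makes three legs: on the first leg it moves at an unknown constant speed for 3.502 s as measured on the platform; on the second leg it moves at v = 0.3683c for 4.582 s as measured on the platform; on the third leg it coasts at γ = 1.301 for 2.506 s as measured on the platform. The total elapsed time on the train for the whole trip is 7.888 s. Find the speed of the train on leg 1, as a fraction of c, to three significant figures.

β = 0.874

Leg 1: speed unknown; τ_1 = 3.502/γ_1.
Leg 2: γ = 1/√(1 − 0.3683²) = 1/√0.8644 = 1.076; τ_2 = 4.582/1.076 = 4.260 s.
Leg 3: γ = 1.301; τ_3 = 2.506/1.301 = 1.926 s.
Total proper time: τ_1 + 4.260 + 1.926 = 7.888, so τ_1 = 7.888 − 6.186 = 1.702 s.
γ_1 = 3.502/1.702 = 2.058; β = √(1 − 1/γ²) = √0.7638.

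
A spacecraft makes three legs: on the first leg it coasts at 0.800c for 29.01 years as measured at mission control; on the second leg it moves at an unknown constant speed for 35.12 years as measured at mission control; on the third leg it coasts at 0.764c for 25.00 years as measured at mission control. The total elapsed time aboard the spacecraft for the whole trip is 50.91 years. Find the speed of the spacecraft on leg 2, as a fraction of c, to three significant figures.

β = 0.869

Leg 1: γ = 1/√(1 − 0.800²) = 5/3 ≈ 1.667; τ_1 = 29.01/1.667 = 17.41 years.
Leg 2: speed unknown; τ_2 = 35.12/γ_2.
Leg 3: γ = 1/√(1 − 0.764²) = 1/√0.4163 = 1.550; τ_3 = 25.00/1.550 = 16.13 years.
Total proper time: 17.41 + τ_2 + 16.13 = 50.91, so τ_2 = 50.91 − 33.54 = 17.37 years.
γ_2 = 35.12/17.37 = 2.021; β = √(1 − 1/γ²) = √0.7553.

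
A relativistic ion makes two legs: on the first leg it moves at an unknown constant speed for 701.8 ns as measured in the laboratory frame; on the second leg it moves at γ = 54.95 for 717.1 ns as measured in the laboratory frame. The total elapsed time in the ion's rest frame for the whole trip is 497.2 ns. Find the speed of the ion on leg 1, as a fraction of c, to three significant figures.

Leg 1: speed unknown; τ_1 = 701.8/γ_1.
Leg 2: γ = 54.95; τ_2 = 717.1/54.95 = 13.05 ns.
Total proper time: τ_1 + 13.05 = 497.2, so τ_1 = 497.2 − 13.05 = 484.1 ns.
γ_1 = 701.8/484.1 = 1.450; β = √(1 − 1/γ²) = √0.5241.

β = 0.724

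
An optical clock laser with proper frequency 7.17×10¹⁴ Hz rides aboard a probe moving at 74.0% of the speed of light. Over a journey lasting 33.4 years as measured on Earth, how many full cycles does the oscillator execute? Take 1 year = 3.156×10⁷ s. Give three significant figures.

N = 5.08×10²³

β = 0.740; γ = 1/√(1 − 0.740²) = 1/√0.4524 = 1.487
The oscillator's own cycle count is N = f × τ where τ is the proper time aboard the probe. τ = Δt/γ = 33.4/1.487 = 22.47 years = 7.090×10⁸ s.
N = 7.17×10¹⁴ × 7.090×10⁸ = 5.084×10²³.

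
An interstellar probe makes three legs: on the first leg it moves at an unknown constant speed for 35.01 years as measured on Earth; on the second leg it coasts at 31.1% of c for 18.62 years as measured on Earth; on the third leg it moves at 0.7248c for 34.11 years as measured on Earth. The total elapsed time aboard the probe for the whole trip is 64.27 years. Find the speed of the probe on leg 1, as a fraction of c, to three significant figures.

β = 0.752

Leg 1: speed unknown; τ_1 = 35.01/γ_1.
Leg 2: β = 0.311; γ = 1/√(1 − 0.311²) = 1/√0.9033 = 1.052; τ_2 = 18.62/1.052 = 17.70 years.
Leg 3: γ = 1/√(1 − 0.7248²) = 1/√0.4747 = 1.451; τ_3 = 34.11/1.451 = 23.50 years.
Total proper time: τ_1 + 17.70 + 23.50 = 64.27, so τ_1 = 64.27 − 41.20 = 23.07 years.
γ_1 = 35.01/23.07 = 1.517; β = √(1 − 1/γ²) = √0.5657.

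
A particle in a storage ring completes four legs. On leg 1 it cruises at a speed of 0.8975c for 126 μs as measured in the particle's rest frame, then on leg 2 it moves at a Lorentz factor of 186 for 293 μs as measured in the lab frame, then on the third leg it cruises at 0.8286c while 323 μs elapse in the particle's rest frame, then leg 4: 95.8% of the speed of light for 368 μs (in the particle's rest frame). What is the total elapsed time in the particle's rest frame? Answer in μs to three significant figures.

τ = 819 μs

Leg 1: 126 μs is already measured in the particle's rest frame.
Leg 2: γ = 186; τ_2 = 293/186.0 = 1.575 μs.
Leg 3: 323 μs is already measured in the particle's rest frame.
Leg 4: 368 μs is already measured in the particle's rest frame.
Total: 126.0 + 1.575 + 323.0 + 368.0 μs.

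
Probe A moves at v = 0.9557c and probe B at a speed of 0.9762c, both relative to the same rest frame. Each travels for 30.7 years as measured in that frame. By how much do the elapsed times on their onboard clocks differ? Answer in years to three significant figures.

A: γ = 1/√(1 − 0.9557²) = 1/√0.08664 = 3.397; τ_A = 30.7/3.397 = 9.036 years.
B: γ = 1/√(1 − 0.9762²) = 1/√0.04703 = 4.611; τ_B = 30.7/4.611 = 6.658 years.

|τ_A − τ_B| = 2.38 years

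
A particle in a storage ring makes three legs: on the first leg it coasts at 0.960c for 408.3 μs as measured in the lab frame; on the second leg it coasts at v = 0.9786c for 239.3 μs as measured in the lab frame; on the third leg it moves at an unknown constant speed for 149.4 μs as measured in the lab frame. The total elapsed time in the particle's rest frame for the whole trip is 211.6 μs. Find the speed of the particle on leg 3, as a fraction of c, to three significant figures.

Leg 1: γ = 1/√(1 − 0.960²) = 25/7 ≈ 3.571; τ_1 = 408.3/3.571 = 114.3 μs.
Leg 2: γ = 1/√(1 − 0.9786²) = 1/√0.04234 = 4.860; τ_2 = 239.3/4.860 = 49.24 μs.
Leg 3: speed unknown; τ_3 = 149.4/γ_3.
Total proper time: 114.3 + 49.24 + τ_3 = 211.6, so τ_3 = 211.6 − 163.6 = 48.03 μs.
γ_3 = 149.4/48.03 = 3.110; β = √(1 − 1/γ²) = √0.8966.

β = 0.947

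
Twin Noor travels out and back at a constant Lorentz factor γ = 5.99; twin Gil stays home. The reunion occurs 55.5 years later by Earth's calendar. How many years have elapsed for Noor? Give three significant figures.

τ = 9.27 years

γ = 5.99
Noor's clock measures proper time along the trip: τ = Δt/γ = 55.5/5.990 years.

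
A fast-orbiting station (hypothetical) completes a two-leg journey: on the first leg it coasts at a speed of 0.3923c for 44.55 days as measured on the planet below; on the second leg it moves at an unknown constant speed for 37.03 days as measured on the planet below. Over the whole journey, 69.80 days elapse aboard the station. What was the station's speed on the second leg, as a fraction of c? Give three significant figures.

β = 0.628

Leg 1: γ = 1/√(1 − 0.3923²) = 1/√0.8461 = 1.087; τ_1 = 44.55/1.087 = 40.98 days.
Leg 2: speed unknown; τ_2 = 37.03/γ_2.
Total proper time: 40.98 + τ_2 = 69.80, so τ_2 = 69.80 − 40.98 = 28.82 days.
γ_2 = 37.03/28.82 = 1.285; β = √(1 − 1/γ²) = √0.3942.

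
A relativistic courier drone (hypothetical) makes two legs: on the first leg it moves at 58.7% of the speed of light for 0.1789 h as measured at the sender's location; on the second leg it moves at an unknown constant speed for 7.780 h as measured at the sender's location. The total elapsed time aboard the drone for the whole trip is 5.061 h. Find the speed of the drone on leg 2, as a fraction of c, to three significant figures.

Leg 1: β = 0.587; γ = 1/√(1 − 0.587²) = 1/√0.6554 = 1.235; τ_1 = 0.1789/1.235 = 0.1448 h.
Leg 2: speed unknown; τ_2 = 7.780/γ_2.
Total proper time: 0.1448 + τ_2 = 5.061, so τ_2 = 5.061 − 0.1448 = 4.916 h.
γ_2 = 7.780/4.916 = 1.583; β = √(1 − 1/γ²) = √0.6007.

β = 0.775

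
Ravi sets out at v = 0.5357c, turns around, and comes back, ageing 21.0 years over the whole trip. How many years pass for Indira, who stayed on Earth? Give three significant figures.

γ = 1/√(1 − 0.5357²) = 1/√0.7130 = 1.184
Earth-frame duration is the dilated interval: Δt = γτ = 1.184 × 21.0 years.

Δt = 24.9 years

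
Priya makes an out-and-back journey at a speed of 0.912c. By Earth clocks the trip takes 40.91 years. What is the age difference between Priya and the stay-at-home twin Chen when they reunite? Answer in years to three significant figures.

Δt − τ = 24.1 years

γ = 1/√(1 − 0.912²) = 1/√0.1683 = 2.438
Priya's elapsed proper time: τ = 40.91/2.438 = 16.78 years.
Age gap = Δt − τ = 40.91 − 16.78 years.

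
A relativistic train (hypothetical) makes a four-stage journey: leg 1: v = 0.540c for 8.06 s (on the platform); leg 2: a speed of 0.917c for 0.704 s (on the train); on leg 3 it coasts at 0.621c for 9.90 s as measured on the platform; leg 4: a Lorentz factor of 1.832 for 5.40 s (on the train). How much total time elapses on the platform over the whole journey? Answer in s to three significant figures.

Leg 1: 8.06 s is already measured on the platform.
Leg 2: γ = 1/√(1 − 0.917²) = 1/√0.1591 = 2.507; Δt_2 = 2.507 × 0.704 = 1.765 s.
Leg 3: 9.90 s is already measured on the platform.
Leg 4: γ = 1.832; Δt_4 = 1.832 × 5.40 = 9.893 s.
Total: 8.060 + 1.765 + 9.900 + 9.893 s.

Δt = 29.6 s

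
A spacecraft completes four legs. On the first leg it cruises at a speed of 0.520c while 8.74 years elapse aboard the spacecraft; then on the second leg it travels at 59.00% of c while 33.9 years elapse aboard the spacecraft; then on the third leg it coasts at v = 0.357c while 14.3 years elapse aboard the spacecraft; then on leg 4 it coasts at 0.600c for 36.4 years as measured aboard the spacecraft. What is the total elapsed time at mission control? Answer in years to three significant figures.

Leg 1: γ = 1/√(1 − 0.520²) = 1/√0.7296 = 1.171; Δt_1 = 1.171 × 8.74 = 10.23 years.
Leg 2: β = 0.5900; γ = 1/√(1 − 0.5900²) = 1/√0.6519 = 1.239; Δt_2 = 1.239 × 33.9 = 41.99 years.
Leg 3: γ = 1/√(1 − 0.357²) = 1/√0.8726 = 1.071; Δt_3 = 1.071 × 14.3 = 15.31 years.
Leg 4: γ = 1/√(1 − 0.600²) = 5/4 = 1.250; Δt_4 = 1.250 × 36.4 = 45.50 years.
Total: 10.23 + 41.99 + 15.31 + 45.50 years.

Δt = 113 years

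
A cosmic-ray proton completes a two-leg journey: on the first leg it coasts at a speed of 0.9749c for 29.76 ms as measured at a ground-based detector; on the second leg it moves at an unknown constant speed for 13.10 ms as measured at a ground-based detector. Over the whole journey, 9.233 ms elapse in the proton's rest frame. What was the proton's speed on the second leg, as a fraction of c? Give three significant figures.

Leg 1: γ = 1/√(1 − 0.9749²) = 1/√0.04957 = 4.491; τ_1 = 29.76/4.491 = 6.626 ms.
Leg 2: speed unknown; τ_2 = 13.10/γ_2.
Total proper time: 6.626 + τ_2 = 9.233, so τ_2 = 9.233 − 6.626 = 2.607 ms.
γ_2 = 13.10/2.607 = 5.025; β = √(1 − 1/γ²) = √0.9604.

β = 0.980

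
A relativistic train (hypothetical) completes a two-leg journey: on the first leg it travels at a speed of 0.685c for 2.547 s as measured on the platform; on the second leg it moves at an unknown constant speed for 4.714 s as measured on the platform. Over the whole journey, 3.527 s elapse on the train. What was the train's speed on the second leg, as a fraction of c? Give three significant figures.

Leg 1: γ = 1/√(1 − 0.685²) = 1/√0.5308 = 1.373; τ_1 = 2.547/1.373 = 1.856 s.
Leg 2: speed unknown; τ_2 = 4.714/γ_2.
Total proper time: 1.856 + τ_2 = 3.527, so τ_2 = 3.527 − 1.856 = 1.671 s.
γ_2 = 4.714/1.671 = 2.820; β = √(1 − 1/γ²) = √0.8743.

β = 0.935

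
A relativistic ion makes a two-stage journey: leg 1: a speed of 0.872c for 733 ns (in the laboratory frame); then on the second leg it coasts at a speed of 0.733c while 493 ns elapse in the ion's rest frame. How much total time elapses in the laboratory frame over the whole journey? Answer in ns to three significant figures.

Leg 1: 733 ns is already measured in the laboratory frame.
Leg 2: γ = 1/√(1 − 0.733²) = 1/√0.4627 = 1.470; Δt_2 = 1.470 × 493 = 724.8 ns.
Total: 733.0 + 724.8 ns.

Δt = 1460 ns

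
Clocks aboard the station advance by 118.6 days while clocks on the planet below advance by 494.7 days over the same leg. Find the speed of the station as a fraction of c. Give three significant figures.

v = 0.971c

The proper time is measured aboard the station (both events occur at the station's location); Δt is measured on the planet below. γ = Δt/τ = 494.7/118.6 = 4.171.
β = √(1 − 1/γ²) = √(1 − 0.05748) = √0.9425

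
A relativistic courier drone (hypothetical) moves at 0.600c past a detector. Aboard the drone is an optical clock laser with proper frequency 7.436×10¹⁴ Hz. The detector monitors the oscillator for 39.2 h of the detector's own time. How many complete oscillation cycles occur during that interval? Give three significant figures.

N = 8.39×10¹⁹

γ = 1/√(1 − 0.600²) = 5/4 = 1.250
During 39.2 h of lab time, the oscillator's proper time advances by τ = Δt/γ = 39.2/1.250 = 31.36 h = 1.129×10⁵ s.
N = f × τ = 7.436×10¹⁴ × 1.129×10⁵ = 8.395×10¹⁹.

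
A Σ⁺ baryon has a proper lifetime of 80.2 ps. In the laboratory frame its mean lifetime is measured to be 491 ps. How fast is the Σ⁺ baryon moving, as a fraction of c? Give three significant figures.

γ = Δt/τ₀ = 491/80.2 = 6.122
β = √(1 − 1/γ²) = √(1 − 0.02668) = √0.9733

v = 0.987c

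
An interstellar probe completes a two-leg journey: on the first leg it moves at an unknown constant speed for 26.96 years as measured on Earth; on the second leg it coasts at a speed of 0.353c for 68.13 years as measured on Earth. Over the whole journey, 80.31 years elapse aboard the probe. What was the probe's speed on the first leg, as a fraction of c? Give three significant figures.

β = 0.789

Leg 1: speed unknown; τ_1 = 26.96/γ_1.
Leg 2: γ = 1/√(1 − 0.353²) = 1/√0.8754 = 1.069; τ_2 = 68.13/1.069 = 63.74 years.
Total proper time: τ_1 + 63.74 = 80.31, so τ_1 = 80.31 − 63.74 = 16.57 years.
γ_1 = 26.96/16.57 = 1.627; β = √(1 − 1/γ²) = √0.6224.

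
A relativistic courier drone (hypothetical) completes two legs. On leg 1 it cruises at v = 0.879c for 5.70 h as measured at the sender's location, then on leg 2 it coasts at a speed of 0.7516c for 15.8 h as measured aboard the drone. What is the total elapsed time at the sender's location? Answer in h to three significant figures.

Δt = 29.7 h

Leg 1: 5.70 h is already measured at the sender's location.
Leg 2: γ = 1/√(1 − 0.7516²) = 1/√0.4351 = 1.516; Δt_2 = 1.516 × 15.8 = 23.95 h.
Total: 5.700 + 23.95 h.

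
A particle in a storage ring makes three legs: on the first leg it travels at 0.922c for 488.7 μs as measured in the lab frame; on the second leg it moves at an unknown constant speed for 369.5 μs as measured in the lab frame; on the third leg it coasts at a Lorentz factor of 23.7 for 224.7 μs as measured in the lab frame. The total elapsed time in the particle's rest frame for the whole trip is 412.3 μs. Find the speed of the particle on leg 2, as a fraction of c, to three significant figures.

β = 0.816

Leg 1: γ = 1/√(1 − 0.922²) = 1/√0.1499 = 2.583; τ_1 = 488.7/2.583 = 189.2 μs.
Leg 2: speed unknown; τ_2 = 369.5/γ_2.
Leg 3: γ = 23.7; τ_3 = 224.7/23.70 = 9.481 μs.
Total proper time: 189.2 + τ_2 + 9.481 = 412.3, so τ_2 = 412.3 − 198.7 = 213.6 μs.
γ_2 = 369.5/213.6 = 1.730; β = √(1 − 1/γ²) = √0.6658.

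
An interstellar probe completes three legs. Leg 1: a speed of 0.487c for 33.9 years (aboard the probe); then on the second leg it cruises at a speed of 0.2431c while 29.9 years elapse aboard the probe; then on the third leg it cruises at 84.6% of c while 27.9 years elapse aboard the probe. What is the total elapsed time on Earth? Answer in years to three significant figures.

Leg 1: γ = 1/√(1 − 0.487²) = 1/√0.7628 = 1.145; Δt_1 = 1.145 × 33.9 = 38.81 years.
Leg 2: γ = 1/√(1 − 0.2431²) = 1/√0.9409 = 1.031; Δt_2 = 1.031 × 29.9 = 30.82 years.
Leg 3: β = 0.846; γ = 1/√(1 − 0.846²) = 1/√0.2843 = 1.876; Δt_3 = 1.876 × 27.9 = 52.33 years.
Total: 38.81 + 30.82 + 52.33 years.

Δt = 122 years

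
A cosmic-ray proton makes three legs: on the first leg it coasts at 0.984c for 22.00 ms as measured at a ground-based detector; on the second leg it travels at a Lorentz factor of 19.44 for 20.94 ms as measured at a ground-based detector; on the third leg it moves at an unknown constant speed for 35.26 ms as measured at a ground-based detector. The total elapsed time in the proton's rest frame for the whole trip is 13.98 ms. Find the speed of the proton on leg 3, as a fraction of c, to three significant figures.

Leg 1: γ = 1/√(1 − 0.984²) = 1/√0.03174 = 5.613; τ_1 = 22.00/5.613 = 3.920 ms.
Leg 2: γ = 19.44; τ_2 = 20.94/19.44 = 1.077 ms.
Leg 3: speed unknown; τ_3 = 35.26/γ_3.
Total proper time: 3.920 + 1.077 + τ_3 = 13.98, so τ_3 = 13.98 − 4.997 = 8.983 ms.
γ_3 = 35.26/8.983 = 3.925; β = √(1 − 1/γ²) = √0.9351.

β = 0.967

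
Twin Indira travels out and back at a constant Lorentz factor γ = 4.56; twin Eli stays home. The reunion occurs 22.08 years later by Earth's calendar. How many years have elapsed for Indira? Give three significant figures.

τ = 4.84 years

γ = 4.56
Indira's clock measures proper time along the trip: τ = Δt/γ = 22.08/4.560 years.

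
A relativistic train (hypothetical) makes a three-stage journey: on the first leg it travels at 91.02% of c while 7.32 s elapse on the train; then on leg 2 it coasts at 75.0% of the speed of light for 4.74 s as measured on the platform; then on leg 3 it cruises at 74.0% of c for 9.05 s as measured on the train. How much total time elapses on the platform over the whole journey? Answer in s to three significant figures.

Leg 1: β = 0.9102; γ = 1/√(1 − 0.9102²) = 1/√0.1715 = 2.414; Δt_1 = 2.414 × 7.32 = 17.67 s.
Leg 2: 4.74 s is already measured on the platform.
Leg 3: β = 0.740; γ = 1/√(1 − 0.740²) = 1/√0.4524 = 1.487; Δt_3 = 1.487 × 9.05 = 13.46 s.
Total: 17.67 + 4.740 + 13.46 s.

Δt = 35.9 s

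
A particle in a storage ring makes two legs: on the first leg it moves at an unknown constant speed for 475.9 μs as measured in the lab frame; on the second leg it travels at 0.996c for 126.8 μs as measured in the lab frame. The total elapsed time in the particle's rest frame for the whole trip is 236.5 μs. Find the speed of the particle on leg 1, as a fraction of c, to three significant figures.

β = 0.881

Leg 1: speed unknown; τ_1 = 475.9/γ_1.
Leg 2: γ = 1/√(1 − 0.996²) = 1/√0.007984 = 11.19; τ_2 = 126.8/11.19 = 11.33 μs.
Total proper time: τ_1 + 11.33 = 236.5, so τ_1 = 236.5 − 11.33 = 225.2 μs.
γ_1 = 475.9/225.2 = 2.114; β = √(1 − 1/γ²) = √0.7761.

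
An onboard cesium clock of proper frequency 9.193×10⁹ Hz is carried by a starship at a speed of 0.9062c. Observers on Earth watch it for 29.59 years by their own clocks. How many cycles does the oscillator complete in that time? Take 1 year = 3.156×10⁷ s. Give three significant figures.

γ = 1/√(1 − 0.9062²) = 1/√0.1788 = 2.365
During 29.59 years of lab time, the oscillator's proper time advances by τ = Δt/γ = 29.59/2.365 = 12.51 years = 3.949×10⁸ s.
N = f × τ = 9.193×10⁹ × 3.949×10⁸ = 3.630×10¹⁸.

N = 3.63×10¹⁸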